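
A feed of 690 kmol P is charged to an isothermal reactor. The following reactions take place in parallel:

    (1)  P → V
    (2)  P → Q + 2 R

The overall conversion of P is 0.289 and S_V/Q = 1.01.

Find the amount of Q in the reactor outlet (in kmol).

99.2 kmol

Conversion of P: P consumed = 0.289 × 690 = 199.4 kmol = 1ξ₁ + 1ξ₂.
Selectivity: 1ξ₁ / (1ξ₂) = 1.01 → ξ₁ = 1.01 ξ₂.
Substitute: (1·1.01 + 1) ξ₂ = 199.4 → ξ₂ = 99.21 kmol, ξ₁ = 100.2 kmol.
Outlet amounts (n = n₀ + Σ ν·ξ):
  P: 690 − 1(100.2) − 1(99.21) = 490.6
  V: 0 + 1(100.2) = 100.2
  Q: 0 + 1(99.21) = 99.21
  R: 0 + 2(99.21) = 198.4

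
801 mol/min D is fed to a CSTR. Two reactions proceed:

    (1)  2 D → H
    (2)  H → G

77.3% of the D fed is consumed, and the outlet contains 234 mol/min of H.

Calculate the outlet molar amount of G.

Conversion of D: D consumed = 2ξ₁ = 0.773 × 801 → ξ₁ = 309.6 mol/min.
H balance: n_H = 0 + 1ξ₁ − 1ξ₂ = 234 → ξ₂ = (1·309.6 − 234)/1 = 75.59 mol/min.
Outlet amounts (n = n₀ + Σ ν·ξ):
  D: 801 − 2(309.6) = 181.8
  H: 0 + 1(309.6) − 1(75.59) = 234
  G: 0 + 1(75.59) = 75.59

75.6 mol/min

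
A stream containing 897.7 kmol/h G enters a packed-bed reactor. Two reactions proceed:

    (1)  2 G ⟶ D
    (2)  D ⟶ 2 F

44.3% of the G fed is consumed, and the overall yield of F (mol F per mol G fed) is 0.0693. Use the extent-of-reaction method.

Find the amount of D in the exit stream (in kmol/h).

Conversion of G: G consumed = 2ξ₁ = 0.443 × 897.7 → ξ₁ = 198.8 kmol/h.
Yield of F: 2ξ₂ / 897.7 = 0.0693 → ξ₂ = 31.11 kmol/h.
Outlet amounts (n = n₀ + Σ ν·ξ):
  G: 897.7 − 2(198.8) = 500
  D: 0 + 1(198.8) − 1(31.11) = 167.7
  F: 0 + 2(31.11) = 62.21

168 kmol/h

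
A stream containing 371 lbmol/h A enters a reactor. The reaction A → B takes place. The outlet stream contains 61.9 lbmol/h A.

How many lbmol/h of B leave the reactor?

For A: n = n₀ − 1ξ → 61.9 = 371 − 1ξ, giving ξ = 309.1 lbmol/h.
Outlet amounts (n = n₀ + ν ξ):
  A: 371 − 1(309.1) = 61.9
  B: 0 + 1(309.1) = 309.1

309 lbmol/h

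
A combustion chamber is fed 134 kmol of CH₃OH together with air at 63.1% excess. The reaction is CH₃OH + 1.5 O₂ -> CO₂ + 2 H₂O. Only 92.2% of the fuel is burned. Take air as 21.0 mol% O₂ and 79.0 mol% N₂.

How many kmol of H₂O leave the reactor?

247 kmol

Stoichiometric O₂ = 1.5 × 134 = 201 kmol; O₂ fed = 201 × 1.631 = 327.8 kmol.
N₂ fed = 327.8 × 79/21 = 1233 kmol.
Fuel reacted = 0.922 × 134 → ξ = 123.5 kmol.
Outlet (n = n₀ + ν ξ):
  CH₃OH: 134 − 1(123.5) = 10.45
  O₂: 327.8 − 1.5(123.5) = 142.5
  N₂: 1233 (inert)
  CO₂: 0 + 1(123.5) = 123.5
  H₂O: 0 + 2(123.5) = 247.1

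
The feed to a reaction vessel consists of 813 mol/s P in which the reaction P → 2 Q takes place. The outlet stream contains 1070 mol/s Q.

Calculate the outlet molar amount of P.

For Q: n = n₀ + 2ξ → 1070 = 0 + 2ξ, giving ξ = 535 mol/s.
Outlet amounts (n = n₀ + ν ξ):
  P: 813 − 1(535) = 278
  Q: 0 + 2(535) = 1070

278 mol/s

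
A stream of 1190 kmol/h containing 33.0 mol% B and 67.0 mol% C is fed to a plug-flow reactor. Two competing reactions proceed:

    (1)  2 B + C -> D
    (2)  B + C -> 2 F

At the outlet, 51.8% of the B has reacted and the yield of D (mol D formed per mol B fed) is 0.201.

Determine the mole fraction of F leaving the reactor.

Yield of D: 1ξ₁ / 392.7 = 0.201 → ξ₁ = 78.93 kmol/h.
Conversion of B: 2ξ₁ + 1ξ₂ = 0.518 × 392.7 = 203.4 → ξ₂ = 45.55 kmol/h.
Outlet amounts (n = n₀ + Σ ν·ξ):
  B: 392.7 − 2(78.93) − 1(45.55) = 189.3
  C: 797.3 − 1(78.93) − 1(45.55) = 672.8
  D: 0 + 1(78.93) = 78.93
  F: 0 + 2(45.55) = 91.11
Total out = 1032 kmol/h; y_F = 91.11 / 1032 = 0.08827.

0.0883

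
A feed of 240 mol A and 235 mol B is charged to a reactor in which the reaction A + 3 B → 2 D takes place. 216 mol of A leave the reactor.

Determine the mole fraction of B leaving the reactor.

For A: n = n₀ − 1ξ → 216 = 240 − 1ξ, giving ξ = 24 mol.
Outlet amounts (n = n₀ + ν ξ):
  A: 240 − 1(24) = 216
  B: 235 − 3(24) = 163
  D: 0 + 2(24) = 48
Total out = 427 mol; y_B = 163 / 427 = 0.3817.

0.382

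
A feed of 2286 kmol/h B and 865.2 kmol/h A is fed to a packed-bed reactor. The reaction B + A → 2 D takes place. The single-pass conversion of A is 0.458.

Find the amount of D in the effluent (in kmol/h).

793 kmol/h

A reacted = 0.458 × 865.2 = 396.3 kmol/h; ν_A = −1, so ξ = 396.3/1 = 396.3 kmol/h.
Outlet amounts (n = n₀ + ν ξ):
  B: 2286 − 1(396.3) = 1890
  A: 865.2 − 1(396.3) = 468.9
  D: 0 + 2(396.3) = 792.5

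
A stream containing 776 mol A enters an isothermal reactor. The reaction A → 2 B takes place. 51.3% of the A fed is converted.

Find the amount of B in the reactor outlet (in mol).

796 mol

A reacted = 0.513 × 776 = 398.1 mol; ν_A = −1, so ξ = 398.1/1 = 398.1 mol.
Outlet amounts (n = n₀ + ν ξ):
  A: 776 − 1(398.1) = 377.9
  B: 0 + 2(398.1) = 796.2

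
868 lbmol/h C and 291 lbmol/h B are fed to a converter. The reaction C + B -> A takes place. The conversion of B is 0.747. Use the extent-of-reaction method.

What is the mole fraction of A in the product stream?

B reacted = 0.747 × 291 = 217.4 lbmol/h; ν_B = −1, so ξ = 217.4/1 = 217.4 lbmol/h.
Outlet amounts (n = n₀ + ν ξ):
  C: 868 − 1(217.4) = 650.6
  B: 291 − 1(217.4) = 73.62
  A: 0 + 1(217.4) = 217.4
Total out = 941.6 lbmol/h; y_A = 217.4 / 941.6 = 0.2309.

0.231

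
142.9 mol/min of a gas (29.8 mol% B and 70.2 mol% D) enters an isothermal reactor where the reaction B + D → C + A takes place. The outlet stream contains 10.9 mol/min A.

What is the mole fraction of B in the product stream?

For A: n = n₀ + 1ξ → 10.9 = 0 + 1ξ, giving ξ = 10.9 mol/min.
Outlet amounts (n = n₀ + ν ξ):
  B: 42.58 − 1(10.9) = 31.68
  D: 100.3 − 1(10.9) = 89.42
  C: 0 + 1(10.9) = 10.9
  A: 0 + 1(10.9) = 10.9
Total out = 142.9 mol/min; y_B = 31.68 / 142.9 = 0.2217.

0.222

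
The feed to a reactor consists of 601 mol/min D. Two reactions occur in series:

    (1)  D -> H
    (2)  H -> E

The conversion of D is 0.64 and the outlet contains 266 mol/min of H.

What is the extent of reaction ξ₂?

Conversion of D: D consumed = 1ξ₁ = 0.64 × 601 → ξ₁ = 384.6 mol/min.
H balance: n_H = 0 + 1ξ₁ − 1ξ₂ = 266 → ξ₂ = (1·384.6 − 266)/1 = 118.6 mol/min.
Outlet amounts (n = n₀ + Σ ν·ξ):
  D: 601 − 1(384.6) = 216.4
  H: 0 + 1(384.6) − 1(118.6) = 266
  E: 0 + 1(118.6) = 118.6

ξ₂ = 119 mol/min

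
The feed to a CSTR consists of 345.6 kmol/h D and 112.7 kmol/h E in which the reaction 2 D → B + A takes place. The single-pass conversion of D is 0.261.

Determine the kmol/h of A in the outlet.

D reacted = 0.261 × 345.6 = 90.2 kmol/h; ν_D = −2, so ξ = 90.2/2 = 45.1 kmol/h.
Outlet amounts (n = n₀ + ν ξ):
  D: 345.6 − 2(45.1) = 255.4
  B: 0 + 1(45.1) = 45.1
  A: 0 + 1(45.1) = 45.1
  E: 112.7 (inert)

45.1 kmol/h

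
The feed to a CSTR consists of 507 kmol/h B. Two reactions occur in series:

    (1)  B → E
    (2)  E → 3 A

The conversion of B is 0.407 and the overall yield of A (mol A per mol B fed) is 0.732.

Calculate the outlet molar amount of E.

82.6 kmol/h

Conversion of B: B consumed = 1ξ₁ = 0.407 × 507 → ξ₁ = 206.3 kmol/h.
Yield of A: 3ξ₂ / 507 = 0.732 → ξ₂ = 123.7 kmol/h.
Outlet amounts (n = n₀ + Σ ν·ξ):
  B: 507 − 1(206.3) = 300.7
  E: 0 + 1(206.3) − 1(123.7) = 82.64
  A: 0 + 3(123.7) = 371.1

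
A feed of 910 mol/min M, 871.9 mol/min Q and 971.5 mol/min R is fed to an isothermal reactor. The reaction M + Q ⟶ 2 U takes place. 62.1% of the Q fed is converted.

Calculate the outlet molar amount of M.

369 mol/min

Q reacted = 0.621 × 871.9 = 541.4 mol/min; ν_Q = −1, so ξ = 541.4/1 = 541.4 mol/min.
Outlet amounts (n = n₀ + ν ξ):
  M: 910 − 1(541.4) = 368.6
  Q: 871.9 − 1(541.4) = 330.5
  U: 0 + 2(541.4) = 1083
  R: 971.5 (inert)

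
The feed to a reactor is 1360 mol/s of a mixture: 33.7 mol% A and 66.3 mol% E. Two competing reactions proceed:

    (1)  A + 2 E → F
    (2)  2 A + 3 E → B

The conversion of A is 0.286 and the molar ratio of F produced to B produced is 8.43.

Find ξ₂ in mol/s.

Conversion of A: A consumed = 0.286 × 458.3 = 131.1 mol/s = 1ξ₁ + 2ξ₂.
Selectivity: 1ξ₁ / (1ξ₂) = 8.43 → ξ₁ = 8.43 ξ₂.
Substitute: (1·8.43 + 2) ξ₂ = 131.1 → ξ₂ = 12.57 mol/s, ξ₁ = 105.9 mol/s.
Outlet amounts (n = n₀ + Σ ν·ξ):
  A: 458.3 − 1(105.9) − 2(12.57) = 327.2
  E: 901.7 − 2(105.9) − 3(12.57) = 652.1
  F: 0 + 1(105.9) = 105.9
  B: 0 + 1(12.57) = 12.57

ξ₂ = 12.6 mol/s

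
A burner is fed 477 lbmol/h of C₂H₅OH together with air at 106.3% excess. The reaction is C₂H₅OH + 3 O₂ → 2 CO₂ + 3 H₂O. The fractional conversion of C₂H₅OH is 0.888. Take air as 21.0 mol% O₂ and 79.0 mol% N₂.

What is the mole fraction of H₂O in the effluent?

Stoichiometric O₂ = 3 × 477 = 1431 lbmol/h; O₂ fed = 1431 × 2.063 = 2952 lbmol/h.
N₂ fed = 2952 × 79/21 = 11110 lbmol/h.
Fuel reacted = 0.888 × 477 → ξ = 423.6 lbmol/h.
Outlet (n = n₀ + ν ξ):
  C₂H₅OH: 477 − 1(423.6) = 53.42
  O₂: 2952 − 3(423.6) = 1681
  N₂: 11110 (inert)
  CO₂: 0 + 2(423.6) = 847.2
  H₂O: 0 + 3(423.6) = 1271
Total out = 14960 lbmol/h; y_H₂O = 1271 / 14960 = 0.08495.

0.085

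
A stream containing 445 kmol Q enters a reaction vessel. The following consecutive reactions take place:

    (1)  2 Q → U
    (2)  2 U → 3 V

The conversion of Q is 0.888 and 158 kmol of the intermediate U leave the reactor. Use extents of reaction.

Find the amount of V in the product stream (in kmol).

Conversion of Q: Q consumed = 2ξ₁ = 0.888 × 445 → ξ₁ = 197.6 kmol.
U balance: n_U = 0 + 1ξ₁ − 2ξ₂ = 158 → ξ₂ = (1·197.6 − 158)/2 = 19.79 kmol.
Outlet amounts (n = n₀ + Σ ν·ξ):
  Q: 445 − 2(197.6) = 49.84
  U: 0 + 1(197.6) − 2(19.79) = 158
  V: 0 + 3(19.79) = 59.37

59.4 kmol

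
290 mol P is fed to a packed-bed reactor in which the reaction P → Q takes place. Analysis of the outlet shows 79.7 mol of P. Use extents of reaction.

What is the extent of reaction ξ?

ξ = 210 mol

For P: n = n₀ − 1ξ → 79.7 = 290 − 1ξ, giving ξ = 210.3 mol.
Outlet amounts (n = n₀ + ν ξ):
  P: 290 − 1(210.3) = 79.7
  Q: 0 + 1(210.3) = 210.3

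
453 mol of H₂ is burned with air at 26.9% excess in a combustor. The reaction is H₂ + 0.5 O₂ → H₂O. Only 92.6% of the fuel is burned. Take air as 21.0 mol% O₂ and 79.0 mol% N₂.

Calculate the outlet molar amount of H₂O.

Stoichiometric O₂ = 0.5 × 453 = 226.5 mol; O₂ fed = 226.5 × 1.269 = 287.4 mol.
N₂ fed = 287.4 × 79/21 = 1081 mol.
Fuel reacted = 0.926 × 453 → ξ = 419.5 mol.
Outlet (n = n₀ + ν ξ):
  H₂: 453 − 1(419.5) = 33.52
  O₂: 287.4 − 0.5(419.5) = 77.69
  N₂: 1081 (inert)
  H₂O: 0 + 1(419.5) = 419.5

419 mol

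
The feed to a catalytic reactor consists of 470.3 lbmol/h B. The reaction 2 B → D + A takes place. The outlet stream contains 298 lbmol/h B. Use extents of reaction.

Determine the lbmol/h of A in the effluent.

86.2 lbmol/h

For B: n = n₀ − 2ξ → 298 = 470.3 − 2ξ, giving ξ = 86.15 lbmol/h.
Outlet amounts (n = n₀ + ν ξ):
  B: 470.3 − 2(86.15) = 298
  D: 0 + 1(86.15) = 86.15
  A: 0 + 1(86.15) = 86.15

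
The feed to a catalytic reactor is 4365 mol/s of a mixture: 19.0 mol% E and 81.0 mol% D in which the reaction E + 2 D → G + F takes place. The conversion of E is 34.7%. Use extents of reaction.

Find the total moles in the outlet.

4080 mol/s

E reacted = 0.347 × 829.4 = 287.8 mol/s; ν_E = −1, so ξ = 287.8/1 = 287.8 mol/s.
Outlet amounts (n = n₀ + ν ξ):
  E: 829.4 − 1(287.8) = 541.6
  D: 3536 − 2(287.8) = 2960
  G: 0 + 1(287.8) = 287.8
  F: 0 + 1(287.8) = 287.8
Total out = 541.6 + 2960 + 287.8 + 287.8 = 4077 mol/s.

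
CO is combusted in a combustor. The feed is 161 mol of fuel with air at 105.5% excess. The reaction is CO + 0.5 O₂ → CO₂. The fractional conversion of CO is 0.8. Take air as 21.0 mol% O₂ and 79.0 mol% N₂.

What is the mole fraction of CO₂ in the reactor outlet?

0.146

Stoichiometric O₂ = 0.5 × 161 = 80.5 mol; O₂ fed = 80.5 × 2.055 = 165.4 mol.
N₂ fed = 165.4 × 79/21 = 622.3 mol.
Fuel reacted = 0.8 × 161 → ξ = 128.8 mol.
Outlet (n = n₀ + ν ξ):
  CO: 161 − 1(128.8) = 32.2
  O₂: 165.4 − 0.5(128.8) = 101
  N₂: 622.3 (inert)
  CO₂: 0 + 1(128.8) = 128.8
Total out = 884.3 mol; y_CO₂ = 128.8 / 884.3 = 0.1456.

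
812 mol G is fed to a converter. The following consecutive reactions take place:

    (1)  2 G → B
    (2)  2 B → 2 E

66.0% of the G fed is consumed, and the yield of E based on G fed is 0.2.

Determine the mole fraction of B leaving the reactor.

0.194

Conversion of G: G consumed = 2ξ₁ = 0.66 × 812 → ξ₁ = 268 mol.
Yield of E: 2ξ₂ / 812 = 0.2 → ξ₂ = 81.2 mol.
Outlet amounts (n = n₀ + Σ ν·ξ):
  G: 812 − 2(268) = 276.1
  B: 0 + 1(268) − 2(81.2) = 105.6
  E: 0 + 2(81.2) = 162.4
Total out = 544 mol; y_B = 105.6 / 544 = 0.194.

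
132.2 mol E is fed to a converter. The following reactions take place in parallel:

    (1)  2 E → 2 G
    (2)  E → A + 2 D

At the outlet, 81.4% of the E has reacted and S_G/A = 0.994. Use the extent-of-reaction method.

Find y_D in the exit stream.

0.449

Conversion of E: E consumed = 0.814 × 132.2 = 107.6 mol = 2ξ₁ + 1ξ₂.
Selectivity: 2ξ₁ / (1ξ₂) = 0.994 → ξ₁ = 0.497 ξ₂.
Substitute: (2·0.497 + 1) ξ₂ = 107.6 → ξ₂ = 53.97 mol, ξ₁ = 26.82 mol.
Outlet amounts (n = n₀ + Σ ν·ξ):
  E: 132.2 − 2(26.82) − 1(53.97) = 24.59
  G: 0 + 2(26.82) = 53.64
  A: 0 + 1(53.97) = 53.97
  D: 0 + 2(53.97) = 107.9
Total out = 240.1 mol; y_D = 107.9 / 240.1 = 0.4495.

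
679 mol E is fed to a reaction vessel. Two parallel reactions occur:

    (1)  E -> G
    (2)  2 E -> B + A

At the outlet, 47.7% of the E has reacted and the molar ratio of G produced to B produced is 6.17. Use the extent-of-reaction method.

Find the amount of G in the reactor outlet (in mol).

Conversion of E: E consumed = 0.477 × 679 = 323.9 mol = 1ξ₁ + 2ξ₂.
Selectivity: 1ξ₁ / (1ξ₂) = 6.17 → ξ₁ = 6.17 ξ₂.
Substitute: (1·6.17 + 2) ξ₂ = 323.9 → ξ₂ = 39.64 mol, ξ₁ = 244.6 mol.
Outlet amounts (n = n₀ + Σ ν·ξ):
  E: 679 − 1(244.6) − 2(39.64) = 355.1
  G: 0 + 1(244.6) = 244.6
  B: 0 + 1(39.64) = 39.64
  A: 0 + 1(39.64) = 39.64

245 mol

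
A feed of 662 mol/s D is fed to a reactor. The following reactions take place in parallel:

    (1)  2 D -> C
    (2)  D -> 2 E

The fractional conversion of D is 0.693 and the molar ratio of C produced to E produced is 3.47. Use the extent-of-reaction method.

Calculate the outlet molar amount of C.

Conversion of D: D consumed = 0.693 × 662 = 458.8 mol/s = 2ξ₁ + 1ξ₂.
Selectivity: 1ξ₁ / (2ξ₂) = 3.47 → ξ₁ = 6.94 ξ₂.
Substitute: (2·6.94 + 1) ξ₂ = 458.8 → ξ₂ = 30.83 mol/s, ξ₁ = 214 mol/s.
Outlet amounts (n = n₀ + Σ ν·ξ):
  D: 662 − 2(214) − 1(30.83) = 203.2
  C: 0 + 1(214) = 214
  E: 0 + 2(30.83) = 61.66

214 mol/s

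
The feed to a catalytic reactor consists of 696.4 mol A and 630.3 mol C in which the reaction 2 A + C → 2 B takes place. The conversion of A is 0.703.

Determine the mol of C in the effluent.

A reacted = 0.703 × 696.4 = 489.6 mol; ν_A = −2, so ξ = 489.6/2 = 244.8 mol.
Outlet amounts (n = n₀ + ν ξ):
  A: 696.4 − 2(244.8) = 206.8
  C: 630.3 − 1(244.8) = 385.5
  B: 0 + 2(244.8) = 489.6

386 mol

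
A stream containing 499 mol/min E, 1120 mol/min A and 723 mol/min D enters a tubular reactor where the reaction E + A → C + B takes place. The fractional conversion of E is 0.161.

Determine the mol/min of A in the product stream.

1040 mol/min

E reacted = 0.161 × 499 = 80.34 mol/min; ν_E = −1, so ξ = 80.34/1 = 80.34 mol/min.
Outlet amounts (n = n₀ + ν ξ):
  E: 499 − 1(80.34) = 418.7
  A: 1120 − 1(80.34) = 1040
  C: 0 + 1(80.34) = 80.34
  B: 0 + 1(80.34) = 80.34
  D: 723 (inert)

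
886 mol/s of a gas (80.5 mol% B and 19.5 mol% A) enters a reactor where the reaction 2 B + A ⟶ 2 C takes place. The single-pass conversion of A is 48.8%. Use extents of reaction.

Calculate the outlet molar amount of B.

545 mol/s

A reacted = 0.488 × 172.8 = 84.31 mol/s; ν_A = −1, so ξ = 84.31/1 = 84.31 mol/s.
Outlet amounts (n = n₀ + ν ξ):
  B: 713.2 − 2(84.31) = 544.6
  A: 172.8 − 1(84.31) = 88.46
  C: 0 + 2(84.31) = 168.6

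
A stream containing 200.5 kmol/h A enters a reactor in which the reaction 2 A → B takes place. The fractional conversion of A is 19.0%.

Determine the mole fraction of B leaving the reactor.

0.105

A reacted = 0.19 × 200.5 = 38.09 kmol/h; ν_A = −2, so ξ = 38.09/2 = 19.05 kmol/h.
Outlet amounts (n = n₀ + ν ξ):
  A: 200.5 − 2(19.05) = 162.4
  B: 0 + 1(19.05) = 19.05
Total out = 181.5 kmol/h; y_B = 19.05 / 181.5 = 0.105.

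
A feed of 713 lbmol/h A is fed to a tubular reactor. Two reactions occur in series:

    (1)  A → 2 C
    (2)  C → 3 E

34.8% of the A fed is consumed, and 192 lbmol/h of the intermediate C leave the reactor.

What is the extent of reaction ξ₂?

Conversion of A: A consumed = 1ξ₁ = 0.348 × 713 → ξ₁ = 248.1 lbmol/h.
C balance: n_C = 0 + 2ξ₁ − 1ξ₂ = 192 → ξ₂ = (2·248.1 − 192)/1 = 304.2 lbmol/h.
Outlet amounts (n = n₀ + Σ ν·ξ):
  A: 713 − 1(248.1) = 464.9
  C: 0 + 2(248.1) − 1(304.2) = 192
  E: 0 + 3(304.2) = 912.7

ξ₂ = 304 lbmol/h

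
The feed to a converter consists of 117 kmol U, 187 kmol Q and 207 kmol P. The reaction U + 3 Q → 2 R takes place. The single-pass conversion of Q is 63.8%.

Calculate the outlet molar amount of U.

77.2 kmol

Q reacted = 0.638 × 187 = 119.3 kmol; ν_Q = −3, so ξ = 119.3/3 = 39.77 kmol.
Outlet amounts (n = n₀ + ν ξ):
  U: 117 − 1(39.77) = 77.23
  Q: 187 − 3(39.77) = 67.69
  R: 0 + 2(39.77) = 79.54
  P: 207 (inert)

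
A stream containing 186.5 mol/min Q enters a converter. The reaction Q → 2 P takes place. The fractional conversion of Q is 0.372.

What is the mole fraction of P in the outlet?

0.542

Q reacted = 0.372 × 186.5 = 69.38 mol/min; ν_Q = −1, so ξ = 69.38/1 = 69.38 mol/min.
Outlet amounts (n = n₀ + ν ξ):
  Q: 186.5 − 1(69.38) = 117.1
  P: 0 + 2(69.38) = 138.8
Total out = 255.9 mol/min; y_P = 138.8 / 255.9 = 0.5423.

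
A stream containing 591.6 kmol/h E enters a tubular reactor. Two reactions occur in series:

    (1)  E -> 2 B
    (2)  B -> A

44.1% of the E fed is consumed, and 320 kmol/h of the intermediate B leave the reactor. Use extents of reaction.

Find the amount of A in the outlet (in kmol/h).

202 kmol/h

Conversion of E: E consumed = 1ξ₁ = 0.441 × 591.6 → ξ₁ = 260.9 kmol/h.
B balance: n_B = 0 + 2ξ₁ − 1ξ₂ = 320 → ξ₂ = (2·260.9 − 320)/1 = 201.8 kmol/h.
Outlet amounts (n = n₀ + Σ ν·ξ):
  E: 591.6 − 1(260.9) = 330.7
  B: 0 + 2(260.9) − 1(201.8) = 320
  A: 0 + 1(201.8) = 201.8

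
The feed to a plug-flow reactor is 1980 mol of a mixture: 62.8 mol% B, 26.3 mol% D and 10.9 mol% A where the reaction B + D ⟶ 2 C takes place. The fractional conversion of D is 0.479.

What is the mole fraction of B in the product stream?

D reacted = 0.479 × 520.7 = 249.4 mol; ν_D = −1, so ξ = 249.4/1 = 249.4 mol.
Outlet amounts (n = n₀ + ν ξ):
  B: 1243 − 1(249.4) = 994
  D: 520.7 − 1(249.4) = 271.3
  C: 0 + 2(249.4) = 498.9
  A: 215.8 (inert)
Total out = 1980 mol; y_B = 994 / 1980 = 0.502.

0.502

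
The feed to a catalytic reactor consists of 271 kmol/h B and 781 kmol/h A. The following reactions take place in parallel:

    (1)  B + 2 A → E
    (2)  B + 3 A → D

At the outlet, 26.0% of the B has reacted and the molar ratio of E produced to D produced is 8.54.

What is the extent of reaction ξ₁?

Conversion of B: B consumed = 0.26 × 271 = 70.46 kmol/h = 1ξ₁ + 1ξ₂.
Selectivity: 1ξ₁ / (1ξ₂) = 8.54 → ξ₁ = 8.54 ξ₂.
Substitute: (1·8.54 + 1) ξ₂ = 70.46 → ξ₂ = 7.386 kmol/h, ξ₁ = 63.07 kmol/h.
Outlet amounts (n = n₀ + Σ ν·ξ):
  B: 271 − 1(63.07) − 1(7.386) = 200.5
  A: 781 − 2(63.07) − 3(7.386) = 632.7
  E: 0 + 1(63.07) = 63.07
  D: 0 + 1(7.386) = 7.386

ξ₁ = 63.1 kmol/h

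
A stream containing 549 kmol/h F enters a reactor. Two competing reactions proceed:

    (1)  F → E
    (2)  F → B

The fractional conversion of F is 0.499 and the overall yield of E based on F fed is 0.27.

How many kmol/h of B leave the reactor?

Yield of E: 1ξ₁ / 549 = 0.27 → ξ₁ = 148.2 kmol/h.
Conversion of F: 1ξ₁ + 1ξ₂ = 0.499 × 549 = 274 → ξ₂ = 125.7 kmol/h.
Outlet amounts (n = n₀ + Σ ν·ξ):
  F: 549 − 1(148.2) − 1(125.7) = 275
  E: 0 + 1(148.2) = 148.2
  B: 0 + 1(125.7) = 125.7

126 kmol/h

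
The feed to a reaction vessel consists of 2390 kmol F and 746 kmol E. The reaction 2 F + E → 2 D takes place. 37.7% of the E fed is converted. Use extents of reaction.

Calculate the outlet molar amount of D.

E reacted = 0.377 × 746 = 281.2 kmol; ν_E = −1, so ξ = 281.2/1 = 281.2 kmol.
Outlet amounts (n = n₀ + ν ξ):
  F: 2390 − 2(281.2) = 1828
  E: 746 − 1(281.2) = 464.8
  D: 0 + 2(281.2) = 562.5

562 kmol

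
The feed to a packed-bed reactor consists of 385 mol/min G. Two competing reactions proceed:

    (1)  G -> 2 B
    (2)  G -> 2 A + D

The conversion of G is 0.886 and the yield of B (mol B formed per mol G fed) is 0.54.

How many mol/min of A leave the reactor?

Yield of B: 2ξ₁ / 385 = 0.54 → ξ₁ = 104 mol/min.
Conversion of G: 1ξ₁ + 1ξ₂ = 0.886 × 385 = 341.1 → ξ₂ = 237.2 mol/min.
Outlet amounts (n = n₀ + Σ ν·ξ):
  G: 385 − 1(104) − 1(237.2) = 43.89
  B: 0 + 2(104) = 207.9
  A: 0 + 2(237.2) = 474.3
  D: 0 + 1(237.2) = 237.2

474 mol/min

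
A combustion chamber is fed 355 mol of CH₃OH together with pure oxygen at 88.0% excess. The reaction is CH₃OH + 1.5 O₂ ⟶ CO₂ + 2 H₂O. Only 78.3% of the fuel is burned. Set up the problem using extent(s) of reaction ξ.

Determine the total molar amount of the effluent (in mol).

1500 mol

Stoichiometric O₂ = 1.5 × 355 = 532.5 mol; O₂ fed = 532.5 × 1.880 = 1001 mol.
Fuel reacted = 0.783 × 355 → ξ = 278 mol.
Outlet (n = n₀ + ν ξ):
  CH₃OH: 355 − 1(278) = 77.03
  O₂: 1001 − 1.5(278) = 584.2
  CO₂: 0 + 1(278) = 278
  H₂O: 0 + 2(278) = 555.9
Total out = 77.03 + 584.2 + 278 + 555.9 = 1495 mol.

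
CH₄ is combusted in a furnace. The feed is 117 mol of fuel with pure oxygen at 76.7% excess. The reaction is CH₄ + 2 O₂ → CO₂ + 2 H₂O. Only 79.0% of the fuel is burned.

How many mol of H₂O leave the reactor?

185 mol

Stoichiometric O₂ = 2 × 117 = 234 mol; O₂ fed = 234 × 1.767 = 413.5 mol.
Fuel reacted = 0.79 × 117 → ξ = 92.43 mol.
Outlet (n = n₀ + ν ξ):
  CH₄: 117 − 1(92.43) = 24.57
  O₂: 413.5 − 2(92.43) = 228.6
  CO₂: 0 + 1(92.43) = 92.43
  H₂O: 0 + 2(92.43) = 184.9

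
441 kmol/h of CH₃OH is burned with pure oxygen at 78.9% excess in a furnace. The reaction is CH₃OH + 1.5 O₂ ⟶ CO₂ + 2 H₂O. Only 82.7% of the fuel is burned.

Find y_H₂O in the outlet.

Stoichiometric O₂ = 1.5 × 441 = 661.5 kmol/h; O₂ fed = 661.5 × 1.789 = 1183 kmol/h.
Fuel reacted = 0.827 × 441 → ξ = 364.7 kmol/h.
Outlet (n = n₀ + ν ξ):
  CH₃OH: 441 − 1(364.7) = 76.29
  O₂: 1183 − 1.5(364.7) = 636.4
  CO₂: 0 + 1(364.7) = 364.7
  H₂O: 0 + 2(364.7) = 729.4
Total out = 1807 kmol/h; y_H₂O = 729.4 / 1807 = 0.4037.

0.404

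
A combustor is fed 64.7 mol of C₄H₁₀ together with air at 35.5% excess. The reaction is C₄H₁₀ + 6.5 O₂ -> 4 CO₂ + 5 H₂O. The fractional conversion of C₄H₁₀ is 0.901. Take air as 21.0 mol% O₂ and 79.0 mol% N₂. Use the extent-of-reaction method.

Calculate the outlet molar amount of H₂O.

291 mol

Stoichiometric O₂ = 6.5 × 64.7 = 420.6 mol; O₂ fed = 420.6 × 1.355 = 569.8 mol.
N₂ fed = 569.8 × 79/21 = 2144 mol.
Fuel reacted = 0.901 × 64.7 → ξ = 58.29 mol.
Outlet (n = n₀ + ν ξ):
  C₄H₁₀: 64.7 − 1(58.29) = 6.405
  O₂: 569.8 − 6.5(58.29) = 190.9
  N₂: 2144 (inert)
  CO₂: 0 + 4(58.29) = 233.2
  H₂O: 0 + 5(58.29) = 291.5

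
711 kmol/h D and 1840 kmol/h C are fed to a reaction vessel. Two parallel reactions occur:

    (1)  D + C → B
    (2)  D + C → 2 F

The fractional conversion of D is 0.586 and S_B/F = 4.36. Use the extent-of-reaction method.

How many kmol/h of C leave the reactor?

Conversion of D: D consumed = 0.586 × 711 = 416.6 kmol/h = 1ξ₁ + 1ξ₂.
Selectivity: 1ξ₁ / (2ξ₂) = 4.36 → ξ₁ = 8.72 ξ₂.
Substitute: (1·8.72 + 1) ξ₂ = 416.6 → ξ₂ = 42.86 kmol/h, ξ₁ = 373.8 kmol/h.
Outlet amounts (n = n₀ + Σ ν·ξ):
  D: 711 − 1(373.8) − 1(42.86) = 294.4
  C: 1840 − 1(373.8) − 1(42.86) = 1423
  B: 0 + 1(373.8) = 373.8
  F: 0 + 2(42.86) = 85.73

1420 kmol/h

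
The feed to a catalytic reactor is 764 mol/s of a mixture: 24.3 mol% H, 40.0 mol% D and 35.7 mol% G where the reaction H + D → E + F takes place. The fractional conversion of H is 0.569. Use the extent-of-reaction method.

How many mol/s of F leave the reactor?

H reacted = 0.569 × 185.7 = 105.6 mol/s; ν_H = −1, so ξ = 105.6/1 = 105.6 mol/s.
Outlet amounts (n = n₀ + ν ξ):
  H: 185.7 − 1(105.6) = 80.02
  D: 305.6 − 1(105.6) = 200
  E: 0 + 1(105.6) = 105.6
  F: 0 + 1(105.6) = 105.6
  G: 272.7 (inert)

106 mol/s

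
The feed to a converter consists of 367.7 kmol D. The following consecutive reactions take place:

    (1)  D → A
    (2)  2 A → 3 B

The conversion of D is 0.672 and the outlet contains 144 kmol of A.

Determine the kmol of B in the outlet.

155 kmol

Conversion of D: D consumed = 1ξ₁ = 0.672 × 367.7 → ξ₁ = 247.1 kmol.
A balance: n_A = 0 + 1ξ₁ − 2ξ₂ = 144 → ξ₂ = (1·247.1 − 144)/2 = 51.55 kmol.
Outlet amounts (n = n₀ + Σ ν·ξ):
  D: 367.7 − 1(247.1) = 120.6
  A: 0 + 1(247.1) − 2(51.55) = 144
  B: 0 + 3(51.55) = 154.6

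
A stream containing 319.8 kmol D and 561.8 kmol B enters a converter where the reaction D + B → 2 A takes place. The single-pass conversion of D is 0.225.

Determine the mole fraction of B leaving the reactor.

0.556

D reacted = 0.225 × 319.8 = 71.95 kmol; ν_D = −1, so ξ = 71.95/1 = 71.95 kmol.
Outlet amounts (n = n₀ + ν ξ):
  D: 319.8 − 1(71.95) = 247.8
  B: 561.8 − 1(71.95) = 489.8
  A: 0 + 2(71.95) = 143.9
Total out = 881.6 kmol; y_B = 489.8 / 881.6 = 0.5556.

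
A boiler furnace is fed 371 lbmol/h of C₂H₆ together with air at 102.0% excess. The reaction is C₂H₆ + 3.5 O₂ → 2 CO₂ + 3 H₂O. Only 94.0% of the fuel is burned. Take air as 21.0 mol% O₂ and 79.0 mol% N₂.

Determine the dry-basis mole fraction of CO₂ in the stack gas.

Stoichiometric O₂ = 3.5 × 371 = 1298 lbmol/h; O₂ fed = 1298 × 2.020 = 2623 lbmol/h.
N₂ fed = 2623 × 79/21 = 9867 lbmol/h.
Fuel reacted = 0.94 × 371 → ξ = 348.7 lbmol/h.
Outlet (n = n₀ + ν ξ):
  C₂H₆: 371 − 1(348.7) = 22.26
  O₂: 2623 − 3.5(348.7) = 1402
  N₂: 9867 (inert)
  CO₂: 0 + 2(348.7) = 697.5
  H₂O: 0 + 3(348.7) = 1046
Dry total = 11990 lbmol/h; y_CO₂ (dry) = 697.5 / 11990 = 0.05817.

0.0582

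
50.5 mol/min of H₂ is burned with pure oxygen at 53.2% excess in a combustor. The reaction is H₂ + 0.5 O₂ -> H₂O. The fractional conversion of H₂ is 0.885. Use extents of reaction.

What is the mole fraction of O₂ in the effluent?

Stoichiometric O₂ = 0.5 × 50.5 = 25.25 mol/min; O₂ fed = 25.25 × 1.532 = 38.68 mol/min.
Fuel reacted = 0.885 × 50.5 → ξ = 44.69 mol/min.
Outlet (n = n₀ + ν ξ):
  H₂: 50.5 − 1(44.69) = 5.807
  O₂: 38.68 − 0.5(44.69) = 16.34
  H₂O: 0 + 1(44.69) = 44.69
Total out = 66.84 mol/min; y_O₂ = 16.34 / 66.84 = 0.2444.

0.244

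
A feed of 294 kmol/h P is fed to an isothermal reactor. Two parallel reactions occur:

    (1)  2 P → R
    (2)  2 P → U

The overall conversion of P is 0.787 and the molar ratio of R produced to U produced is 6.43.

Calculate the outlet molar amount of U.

15.6 kmol/h

Conversion of P: P consumed = 0.787 × 294 = 231.4 kmol/h = 2ξ₁ + 2ξ₂.
Selectivity: 1ξ₁ / (1ξ₂) = 6.43 → ξ₁ = 6.43 ξ₂.
Substitute: (2·6.43 + 2) ξ₂ = 231.4 → ξ₂ = 15.57 kmol/h, ξ₁ = 100.1 kmol/h.
Outlet amounts (n = n₀ + Σ ν·ξ):
  P: 294 − 2(100.1) − 2(15.57) = 62.62
  R: 0 + 1(100.1) = 100.1
  U: 0 + 1(15.57) = 15.57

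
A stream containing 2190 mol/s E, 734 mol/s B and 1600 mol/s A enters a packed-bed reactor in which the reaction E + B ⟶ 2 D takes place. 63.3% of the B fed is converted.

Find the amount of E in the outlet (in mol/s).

1730 mol/s

B reacted = 0.633 × 734 = 464.6 mol/s; ν_B = −1, so ξ = 464.6/1 = 464.6 mol/s.
Outlet amounts (n = n₀ + ν ξ):
  E: 2190 − 1(464.6) = 1725
  B: 734 − 1(464.6) = 269.4
  D: 0 + 2(464.6) = 929.2
  A: 1600 (inert)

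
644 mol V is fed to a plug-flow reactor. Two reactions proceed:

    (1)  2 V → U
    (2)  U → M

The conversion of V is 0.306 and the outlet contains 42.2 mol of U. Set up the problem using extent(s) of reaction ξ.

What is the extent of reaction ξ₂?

ξ₂ = 56.3 mol

Conversion of V: V consumed = 2ξ₁ = 0.306 × 644 → ξ₁ = 98.53 mol.
U balance: n_U = 0 + 1ξ₁ − 1ξ₂ = 42.2 → ξ₂ = (1·98.53 − 42.2)/1 = 56.33 mol.
Outlet amounts (n = n₀ + Σ ν·ξ):
  V: 644 − 2(98.53) = 446.9
  U: 0 + 1(98.53) − 1(56.33) = 42.2
  M: 0 + 1(56.33) = 56.33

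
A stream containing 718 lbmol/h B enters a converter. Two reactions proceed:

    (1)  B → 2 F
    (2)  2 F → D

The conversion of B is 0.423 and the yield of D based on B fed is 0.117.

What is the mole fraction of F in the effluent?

0.469

Conversion of B: B consumed = 1ξ₁ = 0.423 × 718 → ξ₁ = 303.7 lbmol/h.
Yield of D: 1ξ₂ / 718 = 0.117 → ξ₂ = 84.01 lbmol/h.
Outlet amounts (n = n₀ + Σ ν·ξ):
  B: 718 − 1(303.7) = 414.3
  F: 0 + 2(303.7) − 2(84.01) = 439.4
  D: 0 + 1(84.01) = 84.01
Total out = 937.7 lbmol/h; y_F = 439.4 / 937.7 = 0.4686.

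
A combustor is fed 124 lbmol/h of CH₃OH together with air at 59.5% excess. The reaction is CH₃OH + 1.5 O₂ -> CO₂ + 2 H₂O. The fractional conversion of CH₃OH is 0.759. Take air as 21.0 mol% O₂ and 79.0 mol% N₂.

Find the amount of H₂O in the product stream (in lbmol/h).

Stoichiometric O₂ = 1.5 × 124 = 186 lbmol/h; O₂ fed = 186 × 1.595 = 296.7 lbmol/h.
N₂ fed = 296.7 × 79/21 = 1116 lbmol/h.
Fuel reacted = 0.759 × 124 → ξ = 94.12 lbmol/h.
Outlet (n = n₀ + ν ξ):
  CH₃OH: 124 − 1(94.12) = 29.88
  O₂: 296.7 − 1.5(94.12) = 155.5
  N₂: 1116 (inert)
  CO₂: 0 + 1(94.12) = 94.12
  H₂O: 0 + 2(94.12) = 188.2

188 lbmol/h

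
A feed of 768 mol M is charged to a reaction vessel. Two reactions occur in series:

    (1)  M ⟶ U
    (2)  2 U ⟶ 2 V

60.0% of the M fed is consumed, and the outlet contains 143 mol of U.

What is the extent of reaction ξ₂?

Conversion of M: M consumed = 1ξ₁ = 0.6 × 768 → ξ₁ = 460.8 mol.
U balance: n_U = 0 + 1ξ₁ − 2ξ₂ = 143 → ξ₂ = (1·460.8 − 143)/2 = 158.9 mol.
Outlet amounts (n = n₀ + Σ ν·ξ):
  M: 768 − 1(460.8) = 307.2
  U: 0 + 1(460.8) − 2(158.9) = 143
  V: 0 + 2(158.9) = 317.8

ξ₂ = 159 mol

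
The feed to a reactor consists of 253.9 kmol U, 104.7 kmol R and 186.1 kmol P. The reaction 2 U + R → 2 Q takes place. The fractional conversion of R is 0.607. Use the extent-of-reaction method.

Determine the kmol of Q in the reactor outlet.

R reacted = 0.607 × 104.7 = 63.55 kmol; ν_R = −1, so ξ = 63.55/1 = 63.55 kmol.
Outlet amounts (n = n₀ + ν ξ):
  U: 253.9 − 2(63.55) = 126.8
  R: 104.7 − 1(63.55) = 41.15
  Q: 0 + 2(63.55) = 127.1
  P: 186.1 (inert)

127 kmol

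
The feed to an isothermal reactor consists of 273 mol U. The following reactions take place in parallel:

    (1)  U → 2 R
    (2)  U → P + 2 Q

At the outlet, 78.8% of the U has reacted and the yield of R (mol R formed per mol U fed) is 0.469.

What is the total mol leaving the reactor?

639 mol

Yield of R: 2ξ₁ / 273 = 0.469 → ξ₁ = 64.02 mol.
Conversion of U: 1ξ₁ + 1ξ₂ = 0.788 × 273 = 215.1 → ξ₂ = 151.1 mol.
Outlet amounts (n = n₀ + Σ ν·ξ):
  U: 273 − 1(64.02) − 1(151.1) = 57.88
  R: 0 + 2(64.02) = 128
  P: 0 + 1(151.1) = 151.1
  Q: 0 + 2(151.1) = 302.2
Total out = 57.88 + 128 + 151.1 + 302.2 = 639.2 mol.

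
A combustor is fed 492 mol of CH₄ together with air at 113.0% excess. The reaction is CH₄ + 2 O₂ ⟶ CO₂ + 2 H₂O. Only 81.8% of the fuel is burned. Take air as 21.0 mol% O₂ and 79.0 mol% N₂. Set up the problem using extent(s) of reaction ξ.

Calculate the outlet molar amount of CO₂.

402 mol

Stoichiometric O₂ = 2 × 492 = 984 mol; O₂ fed = 984 × 2.130 = 2096 mol.
N₂ fed = 2096 × 79/21 = 7885 mol.
Fuel reacted = 0.818 × 492 → ξ = 402.5 mol.
Outlet (n = n₀ + ν ξ):
  CH₄: 492 − 1(402.5) = 89.54
  O₂: 2096 − 2(402.5) = 1291
  N₂: 7885 (inert)
  CO₂: 0 + 1(402.5) = 402.5
  H₂O: 0 + 2(402.5) = 804.9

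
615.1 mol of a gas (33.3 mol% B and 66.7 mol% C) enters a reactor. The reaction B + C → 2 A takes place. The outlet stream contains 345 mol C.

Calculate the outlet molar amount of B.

For C: n = n₀ − 1ξ → 345 = 410.3 − 1ξ, giving ξ = 65.27 mol.
Outlet amounts (n = n₀ + ν ξ):
  B: 204.8 − 1(65.27) = 139.6
  C: 410.3 − 1(65.27) = 345
  A: 0 + 2(65.27) = 130.5

140 mol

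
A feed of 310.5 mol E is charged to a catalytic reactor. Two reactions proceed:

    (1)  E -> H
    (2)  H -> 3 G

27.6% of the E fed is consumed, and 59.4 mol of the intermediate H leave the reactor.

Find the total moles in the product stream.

363 mol

Conversion of E: E consumed = 1ξ₁ = 0.276 × 310.5 → ξ₁ = 85.7 mol.
H balance: n_H = 0 + 1ξ₁ − 1ξ₂ = 59.4 → ξ₂ = (1·85.7 − 59.4)/1 = 26.3 mol.
Outlet amounts (n = n₀ + Σ ν·ξ):
  E: 310.5 − 1(85.7) = 224.8
  H: 0 + 1(85.7) − 1(26.3) = 59.4
  G: 0 + 3(26.3) = 78.89
Total out = 224.8 + 59.4 + 78.89 = 363.1 mol.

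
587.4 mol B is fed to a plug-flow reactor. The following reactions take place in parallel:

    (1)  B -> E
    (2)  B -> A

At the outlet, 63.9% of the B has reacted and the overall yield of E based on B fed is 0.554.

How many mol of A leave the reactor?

Yield of E: 1ξ₁ / 587.4 = 0.554 → ξ₁ = 325.4 mol.
Conversion of B: 1ξ₁ + 1ξ₂ = 0.639 × 587.4 = 375.3 → ξ₂ = 49.93 mol.
Outlet amounts (n = n₀ + Σ ν·ξ):
  B: 587.4 − 1(325.4) − 1(49.93) = 212.1
  E: 0 + 1(325.4) = 325.4
  A: 0 + 1(49.93) = 49.93

49.9 mol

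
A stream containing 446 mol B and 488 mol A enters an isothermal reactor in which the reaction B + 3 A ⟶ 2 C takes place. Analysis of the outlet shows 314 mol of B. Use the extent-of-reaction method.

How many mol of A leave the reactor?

92 mol

For B: n = n₀ − 1ξ → 314 = 446 − 1ξ, giving ξ = 132 mol.
Outlet amounts (n = n₀ + ν ξ):
  B: 446 − 1(132) = 314
  A: 488 − 3(132) = 92
  C: 0 + 2(132) = 264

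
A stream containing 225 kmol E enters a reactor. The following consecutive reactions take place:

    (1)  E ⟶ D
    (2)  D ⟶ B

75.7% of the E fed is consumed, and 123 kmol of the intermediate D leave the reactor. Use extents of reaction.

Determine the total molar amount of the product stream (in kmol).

225 kmol

Conversion of E: E consumed = 1ξ₁ = 0.757 × 225 → ξ₁ = 170.3 kmol.
D balance: n_D = 0 + 1ξ₁ − 1ξ₂ = 123 → ξ₂ = (1·170.3 − 123)/1 = 47.32 kmol.
Outlet amounts (n = n₀ + Σ ν·ξ):
  E: 225 − 1(170.3) = 54.68
  D: 0 + 1(170.3) − 1(47.32) = 123
  B: 0 + 1(47.32) = 47.32
Total out = 54.68 + 123 + 47.32 = 225 kmol.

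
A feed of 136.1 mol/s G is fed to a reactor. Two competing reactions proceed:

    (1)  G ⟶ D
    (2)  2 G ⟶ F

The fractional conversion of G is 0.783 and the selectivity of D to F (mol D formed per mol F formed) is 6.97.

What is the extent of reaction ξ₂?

Conversion of G: G consumed = 0.783 × 136.1 = 106.6 mol/s = 1ξ₁ + 2ξ₂.
Selectivity: 1ξ₁ / (1ξ₂) = 6.97 → ξ₁ = 6.97 ξ₂.
Substitute: (1·6.97 + 2) ξ₂ = 106.6 → ξ₂ = 11.88 mol/s, ξ₁ = 82.81 mol/s.
Outlet amounts (n = n₀ + Σ ν·ξ):
  G: 136.1 − 1(82.81) − 2(11.88) = 29.53
  D: 0 + 1(82.81) = 82.81
  F: 0 + 1(11.88) = 11.88

ξ₂ = 11.9 mol/s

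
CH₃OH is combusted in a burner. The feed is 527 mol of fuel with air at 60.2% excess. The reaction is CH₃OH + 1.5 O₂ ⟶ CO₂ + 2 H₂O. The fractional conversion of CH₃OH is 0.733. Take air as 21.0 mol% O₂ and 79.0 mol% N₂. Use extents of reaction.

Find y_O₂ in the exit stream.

0.102

Stoichiometric O₂ = 1.5 × 527 = 790.5 mol; O₂ fed = 790.5 × 1.602 = 1266 mol.
N₂ fed = 1266 × 79/21 = 4764 mol.
Fuel reacted = 0.733 × 527 → ξ = 386.3 mol.
Outlet (n = n₀ + ν ξ):
  CH₃OH: 527 − 1(386.3) = 140.7
  O₂: 1266 − 1.5(386.3) = 686.9
  N₂: 4764 (inert)
  CO₂: 0 + 1(386.3) = 386.3
  H₂O: 0 + 2(386.3) = 772.6
Total out = 6751 mol; y_O₂ = 686.9 / 6751 = 0.1018.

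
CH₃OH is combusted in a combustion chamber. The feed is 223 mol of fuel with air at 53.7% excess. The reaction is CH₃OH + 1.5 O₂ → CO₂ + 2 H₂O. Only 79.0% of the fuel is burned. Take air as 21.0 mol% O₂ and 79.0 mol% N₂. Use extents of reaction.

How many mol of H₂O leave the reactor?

352 mol

Stoichiometric O₂ = 1.5 × 223 = 334.5 mol; O₂ fed = 334.5 × 1.537 = 514.1 mol.
N₂ fed = 514.1 × 79/21 = 1934 mol.
Fuel reacted = 0.79 × 223 → ξ = 176.2 mol.
Outlet (n = n₀ + ν ξ):
  CH₃OH: 223 − 1(176.2) = 46.83
  O₂: 514.1 − 1.5(176.2) = 249.9
  N₂: 1934 (inert)
  CO₂: 0 + 1(176.2) = 176.2
  H₂O: 0 + 2(176.2) = 352.3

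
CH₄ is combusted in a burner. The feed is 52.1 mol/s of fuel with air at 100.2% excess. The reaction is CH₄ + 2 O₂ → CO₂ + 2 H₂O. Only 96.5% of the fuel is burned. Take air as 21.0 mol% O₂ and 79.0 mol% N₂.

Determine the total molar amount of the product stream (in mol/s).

1050 mol/s

Stoichiometric O₂ = 2 × 52.1 = 104.2 mol/s; O₂ fed = 104.2 × 2.002 = 208.6 mol/s.
N₂ fed = 208.6 × 79/21 = 784.8 mol/s.
Fuel reacted = 0.965 × 52.1 → ξ = 50.28 mol/s.
Outlet (n = n₀ + ν ξ):
  CH₄: 52.1 − 1(50.28) = 1.824
  O₂: 208.6 − 2(50.28) = 108.1
  N₂: 784.8 (inert)
  CO₂: 0 + 1(50.28) = 50.28
  H₂O: 0 + 2(50.28) = 100.6
Total out = 1.824 + 108.1 + 784.8 + 50.28 + 100.6 = 1045 mol/s.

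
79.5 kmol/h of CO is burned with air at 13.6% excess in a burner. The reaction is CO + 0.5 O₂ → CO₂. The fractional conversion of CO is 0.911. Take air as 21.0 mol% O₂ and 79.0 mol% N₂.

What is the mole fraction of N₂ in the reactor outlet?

0.658

Stoichiometric O₂ = 0.5 × 79.5 = 39.75 kmol/h; O₂ fed = 39.75 × 1.136 = 45.16 kmol/h.
N₂ fed = 45.16 × 79/21 = 169.9 kmol/h.
Fuel reacted = 0.911 × 79.5 → ξ = 72.42 kmol/h.
Outlet (n = n₀ + ν ξ):
  CO: 79.5 − 1(72.42) = 7.075
  O₂: 45.16 − 0.5(72.42) = 8.944
  N₂: 169.9 (inert)
  CO₂: 0 + 1(72.42) = 72.42
Total out = 258.3 kmol/h; y_N₂ = 169.9 / 258.3 = 0.6576.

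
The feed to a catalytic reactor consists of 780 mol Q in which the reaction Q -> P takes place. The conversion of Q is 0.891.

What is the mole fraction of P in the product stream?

0.891

Q reacted = 0.891 × 780 = 695 mol; ν_Q = −1, so ξ = 695/1 = 695 mol.
Outlet amounts (n = n₀ + ν ξ):
  Q: 780 − 1(695) = 85.02
  P: 0 + 1(695) = 695
Total out = 780 mol; y_P = 695 / 780 = 0.891.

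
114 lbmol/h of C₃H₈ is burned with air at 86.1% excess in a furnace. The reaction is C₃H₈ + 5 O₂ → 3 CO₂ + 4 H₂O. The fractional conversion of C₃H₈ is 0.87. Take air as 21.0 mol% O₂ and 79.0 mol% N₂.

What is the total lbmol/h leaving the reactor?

Stoichiometric O₂ = 5 × 114 = 570 lbmol/h; O₂ fed = 570 × 1.861 = 1061 lbmol/h.
N₂ fed = 1061 × 79/21 = 3991 lbmol/h.
Fuel reacted = 0.87 × 114 → ξ = 99.18 lbmol/h.
Outlet (n = n₀ + ν ξ):
  C₃H₈: 114 − 1(99.18) = 14.82
  O₂: 1061 − 5(99.18) = 564.9
  N₂: 3991 (inert)
  CO₂: 0 + 3(99.18) = 297.5
  H₂O: 0 + 4(99.18) = 396.7
Total out = 14.82 + 564.9 + 3991 + 297.5 + 396.7 = 5264 lbmol/h.

5260 lbmol/h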